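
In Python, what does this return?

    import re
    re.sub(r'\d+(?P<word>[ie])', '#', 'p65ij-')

Pattern: one or more of a digit; then one of [ie] (captured as 'word').
Matches: at [1:4] → '65i'.
Every occurrence is swapped for '#'.

'p#j-'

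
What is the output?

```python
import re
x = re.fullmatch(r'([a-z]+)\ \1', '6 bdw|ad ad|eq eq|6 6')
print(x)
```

`\1` is not a pattern — it's the concrete string captured by group 1, re-applied verbatim.
`re.fullmatch` requires the pattern to consume the entire string.
Here there's no way to consume every character, so the call returns None.

None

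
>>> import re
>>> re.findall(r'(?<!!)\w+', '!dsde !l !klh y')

Because the assertion is negative and zero-width, positions next to the forbidden text are skipped.
Walking the string: at [2:5] → 'sde'; at [11:13] → 'lh'; at [14:15] → 'y'.
No capturing groups, so `findall` returns the 3 full match strings.

['sde', 'lh', 'y']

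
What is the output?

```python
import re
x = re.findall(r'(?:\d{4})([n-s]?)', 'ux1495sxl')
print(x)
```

['s']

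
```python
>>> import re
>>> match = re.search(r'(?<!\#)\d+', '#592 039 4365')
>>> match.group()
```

'92'

The negative lookaround is zero-width — it rules out positions where the adjacent text would match, without consuming anything.
`re.search` scans for the first position where the pattern succeeds.
The match spans [2:4] → '92'.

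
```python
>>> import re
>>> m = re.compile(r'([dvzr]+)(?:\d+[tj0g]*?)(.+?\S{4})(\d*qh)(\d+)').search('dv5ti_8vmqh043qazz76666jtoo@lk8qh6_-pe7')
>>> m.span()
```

A `+?`/`*?`/`{m,n}?` starts at its minimum and grows only as far as needed for what follows to match.
The match spans [0:14] → 'dv5ti_8vmqh043'.

(0, 14)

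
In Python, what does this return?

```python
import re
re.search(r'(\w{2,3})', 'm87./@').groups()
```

This matches 2 to 3 of a word character (captured).
`search` walks the string left to right and returns the first match it finds.
The match spans [0:3] → 'm87'.
Captured: group 1 = 'm87'.

('m87',)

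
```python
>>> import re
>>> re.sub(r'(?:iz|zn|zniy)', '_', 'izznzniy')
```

Alternation tries branches left to right and keeps the first one that lets the overall match succeed at that position.
Matches: at [0:2] → 'iz'; at [2:4] → 'zn'; at [4:6] → 'zn'.
`sub` substitutes '_' at each match site.

'___iy'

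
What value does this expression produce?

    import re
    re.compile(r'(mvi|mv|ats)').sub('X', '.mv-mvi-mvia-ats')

Alternation isn't longest-match — the leftmost alternative that fits at this position is chosen.
Every occurrence is swapped for 'X'.

'.X-X-Xa-X'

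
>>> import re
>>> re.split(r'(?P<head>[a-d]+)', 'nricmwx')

['nri', 'c', 'mwx']

The pattern matches one or more of a character in [a-d] (captured as 'head').
Matches to split on: at [3:4] → 'c'.
Because the pattern has a capturing group, `split` also inserts each captured text between the pieces.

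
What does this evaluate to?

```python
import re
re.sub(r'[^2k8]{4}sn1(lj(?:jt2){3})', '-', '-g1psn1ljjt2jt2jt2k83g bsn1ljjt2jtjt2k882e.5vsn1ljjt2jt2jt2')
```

'-k83g bsn1ljjt2jtjt2k882-'

Pattern: exactly 4 of any character except [2k8], then the literal 'sn1'; then the literal 'lj', then the literal 'jt2' repeated 3 times (captured).
`sub` substitutes '-' at each match site.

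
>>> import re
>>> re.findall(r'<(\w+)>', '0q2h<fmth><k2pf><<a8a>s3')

['fmth', 'k2pf', 'a8a']

One capturing group, so `findall` returns just the captured substring from each match — 3 in all.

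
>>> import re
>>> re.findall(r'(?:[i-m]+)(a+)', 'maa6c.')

['aa']

Pattern: one or more of a character in [i-m] (non-capturing group); then one or more of a literal 'a' (captured).
Walking the string: at [0:3] match 'maa', group 1 = 'aa'.
Because there's exactly one group, `findall` drops the full match and keeps group 1 from the one hit.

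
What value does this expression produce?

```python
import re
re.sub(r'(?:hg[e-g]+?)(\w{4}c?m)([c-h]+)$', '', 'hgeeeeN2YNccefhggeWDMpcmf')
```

The pattern matches the literal 'hg', then one or more of a character in [e-g] (lazy) (non-capturing group); then exactly 4 of a word character, then optionally the literal 'c', then the literal 'm' (captured); then one or more of a character in [c-h] (captured); then anchored at the end.
Matches: at [14:25] → 'hggeWDMpcmf'.
Each match is replaced by ''.

'hgeeeeN2YNccef'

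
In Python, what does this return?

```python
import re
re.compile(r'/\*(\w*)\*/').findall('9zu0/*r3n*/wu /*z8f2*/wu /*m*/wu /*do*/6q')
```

['r3n', 'z8f2', 'm', 'do']

One capturing group, so `findall` returns just the captured substring from each match — 4 in all.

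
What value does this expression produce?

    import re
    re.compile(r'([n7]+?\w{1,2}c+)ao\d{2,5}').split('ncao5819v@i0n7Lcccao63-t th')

['ncao5819v@i0', 'n7Lccc', '-t th']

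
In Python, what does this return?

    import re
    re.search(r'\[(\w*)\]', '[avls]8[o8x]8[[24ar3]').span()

The match spans [0:6] → '[avls]'.

(0, 6)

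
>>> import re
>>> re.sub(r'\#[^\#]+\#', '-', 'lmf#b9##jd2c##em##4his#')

'lmf----'

`sub` substitutes '-' at each match site.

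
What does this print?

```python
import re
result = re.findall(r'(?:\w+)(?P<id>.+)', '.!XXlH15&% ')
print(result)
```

['&% ']

With a single group, `findall` returns only what that group captured — 1 item.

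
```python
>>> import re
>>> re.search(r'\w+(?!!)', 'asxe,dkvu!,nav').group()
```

'asxe'

The negative lookahead/lookbehind blocks any match where the forbidden context is present.
Unlike `match`, `search` isn't anchored — it looks for the pattern anywhere in the string.
The match spans [0:4] → 'asxe'.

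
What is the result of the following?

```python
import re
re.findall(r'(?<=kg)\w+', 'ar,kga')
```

['a']

Lookahead/lookbehind check context without consuming it, so the matched span excludes the asserted characters.
`findall` yields the raw match text (1 of them) because the pattern has no groups.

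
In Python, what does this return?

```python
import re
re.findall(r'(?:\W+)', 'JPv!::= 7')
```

['!::= ']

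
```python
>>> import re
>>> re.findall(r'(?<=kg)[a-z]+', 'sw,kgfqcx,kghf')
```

['fqcx', 'hf']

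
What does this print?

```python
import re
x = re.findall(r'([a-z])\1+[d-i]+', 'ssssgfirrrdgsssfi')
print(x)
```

['s', 'r', 's']

`\1` is not a pattern — it's the concrete string captured by group 1, re-applied verbatim.
Scanning left to right: at [0:7] match 'ssssgfi', group 1 = 's'; at [7:12] match 'rrrdg', group 1 = 'r'; at [12:17] match 'sssfi', group 1 = 's'.
Because there's exactly one group, `findall` drops the full match and keeps group 1 from each hit.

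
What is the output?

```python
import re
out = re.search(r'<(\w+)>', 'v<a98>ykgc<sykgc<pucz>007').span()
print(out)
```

(1, 6)

Unlike `match`, `search` isn't anchored — it looks for the pattern anywhere in the string.
The match spans [1:6] → '<a98>'.
Captured: group 1 = 'a98'.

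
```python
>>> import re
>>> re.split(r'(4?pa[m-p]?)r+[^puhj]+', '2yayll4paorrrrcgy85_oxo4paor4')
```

['2yayll', '4pao', '', 'pao', '']

Pattern: optionally a literal '4', then the literal 'pa', then optionally a character in [m-p] (captured); then one or more of a literal 'r', then one or more of any character except [puhj].
With a capturing group present, the delimiter's captured portion is kept in the result list.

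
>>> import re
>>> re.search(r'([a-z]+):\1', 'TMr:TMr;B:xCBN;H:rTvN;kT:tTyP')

`\1` has to match the exact text group 1 already captured.
Here nothing in the string fits, so the call returns None.

None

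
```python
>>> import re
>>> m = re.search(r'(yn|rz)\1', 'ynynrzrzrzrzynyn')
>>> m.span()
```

(0, 4)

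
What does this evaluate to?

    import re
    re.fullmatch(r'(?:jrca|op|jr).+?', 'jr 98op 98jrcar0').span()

`re.fullmatch` is like wrapping the pattern in `^…$` (in single-line mode).
The match spans [0:16] → 'jr 98op 98jrcar0'.

(0, 16)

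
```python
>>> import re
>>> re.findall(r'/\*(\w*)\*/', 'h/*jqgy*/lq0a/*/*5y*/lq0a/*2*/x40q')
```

Because there's exactly one group, `findall` drops the full match and keeps group 1 from each hit.

['jqgy', '5y', '2']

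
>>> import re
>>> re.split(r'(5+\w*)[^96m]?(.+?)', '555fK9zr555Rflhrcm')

['', '555fK9zr555Rflhrc', 'm', '']

The pattern matches one or more of a literal '5', then zero or more of a word character (captured); then optionally any character except [96m]; then one or more of any character (lazy) (captured).
Matches to split on: at [0:18] → '555fK9zr555Rflhrcm'.
Because the pattern has a capturing group, `split` also inserts each captured text between the pieces.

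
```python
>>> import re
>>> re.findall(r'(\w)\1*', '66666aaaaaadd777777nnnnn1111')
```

['6', 'a', 'd', '7', 'n', '1']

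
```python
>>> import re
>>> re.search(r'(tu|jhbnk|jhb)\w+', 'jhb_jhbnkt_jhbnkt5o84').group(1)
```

'jhb'

The match spans [0:21] → 'jhb_jhbnkt_jhbnkt5o84'.
Captured: group 1 = 'jhb'.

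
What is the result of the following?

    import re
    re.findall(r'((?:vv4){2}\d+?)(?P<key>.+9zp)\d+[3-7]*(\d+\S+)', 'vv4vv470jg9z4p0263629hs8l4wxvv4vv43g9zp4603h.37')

[('vv4vv47', '0jg9z4p0263629hs8l4wxvv4vv43g9zp', '3h.37')]

The pattern matches the literal 'vv4' repeated 2 times, then one or more of a digit (lazy) (captured); then one or more of any character, then the literal '9zp' (captured as 'key'); then one or more of a digit, then zero or more of a character in [3-7]; then one or more of a digit, then one or more of a non-whitespace character (captured).
With the lazy modifier that quantifier settles for the fewest repetitions that let the rest of the pattern succeed (the atoms after it are unaffected and can still be greedy).
Scanning left to right: at [0:47] match 'vv4vv470jg9z4p0263629hs8l4wxvv4vv43g9zp4603h.37', groups = ('vv4vv47', '0jg9z4p0263629hs8l4wxvv4vv43g9zp', '3h.37').
3 groups means the one result is a tuple of 3 captured strings — 1 here.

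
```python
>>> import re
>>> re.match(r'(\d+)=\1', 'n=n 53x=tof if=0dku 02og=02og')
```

None

`re.match` only tries the pattern at the start of the string.
Here position 0 doesn't satisfy it, so the call returns None.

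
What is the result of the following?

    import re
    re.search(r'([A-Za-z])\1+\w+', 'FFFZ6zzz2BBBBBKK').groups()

('F',)

A backreference is literal: `\1` must see the identical characters the first group matched.
`re.search` tries every starting position until one works.
The match spans [0:16] → 'FFFZ6zzz2BBBBBKK'.
Captured: group 1 = 'F'.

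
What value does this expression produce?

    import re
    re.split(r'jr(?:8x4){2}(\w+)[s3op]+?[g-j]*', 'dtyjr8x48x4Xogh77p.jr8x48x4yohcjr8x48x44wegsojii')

Because the pattern has a capturing group, `split` also inserts each captured text between the pieces.

['dty', 'Xogh77', '.', 'yohcjr8x48x44wegs', '']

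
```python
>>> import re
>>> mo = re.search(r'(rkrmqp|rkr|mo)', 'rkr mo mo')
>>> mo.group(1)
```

`search` walks the string left to right and returns the first match it finds.
The match spans [0:3] → 'rkr'.
Captured: group 1 = 'rkr'.

'rkr'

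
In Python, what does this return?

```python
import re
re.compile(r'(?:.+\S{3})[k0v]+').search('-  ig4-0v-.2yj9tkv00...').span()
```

(0, 20)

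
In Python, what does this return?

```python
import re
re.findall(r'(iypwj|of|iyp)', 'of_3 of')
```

Walking the string: at [0:2] match 'of', group 1 = 'of'; at [5:7] match 'of', group 1 = 'of'.
One capturing group, so `findall` returns just the captured substring from each match — 2 in all.

['of', 'of']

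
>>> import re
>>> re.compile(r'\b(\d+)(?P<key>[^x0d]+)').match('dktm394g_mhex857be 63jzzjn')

None

With `match`, the pattern is implicitly anchored at the beginning.
Here the pattern fails at index 0, so the call returns None.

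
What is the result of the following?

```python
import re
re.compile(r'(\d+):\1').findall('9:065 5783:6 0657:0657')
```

A backreference is literal: `\1` must see the identical characters the first group matched.
Scanning left to right: at [13:22] match '0657:0657', group 1 = '0657'.
One capturing group, so `findall` returns just the captured substring from the one match — 1 in all.

['0657']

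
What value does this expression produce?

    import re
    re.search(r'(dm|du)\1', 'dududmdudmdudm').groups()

('du',)

The match spans [0:4] → 'dudu'.
Captured: group 1 = 'du'.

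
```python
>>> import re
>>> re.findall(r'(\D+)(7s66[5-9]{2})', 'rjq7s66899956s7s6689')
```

[('rjq', '7s6689'), ('s', '7s6689')]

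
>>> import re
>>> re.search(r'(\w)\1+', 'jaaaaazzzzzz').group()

'aaaaa'

`\1` is not a pattern — it's the concrete string captured by group 1, re-applied verbatim.
`re.search` scans for the first position where the pattern succeeds.
The match spans [1:6] → 'aaaaa'.
Captured: group 1 = 'a'.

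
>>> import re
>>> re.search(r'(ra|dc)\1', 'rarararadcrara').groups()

('ra',)

The backreference `\1` re-matches whatever the first group consumed, character for character.
Unlike `match`, `search` isn't anchored — it looks for the pattern anywhere in the string.
The match spans [0:4] → 'rara'.
Captured: group 1 = 'ra'.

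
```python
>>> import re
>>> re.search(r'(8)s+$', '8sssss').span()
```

(0, 6)

The pattern matches a literal '8' (captured); then one or more of a literal 's'; then anchored at the end.
The match spans [0:6] → '8sssss'.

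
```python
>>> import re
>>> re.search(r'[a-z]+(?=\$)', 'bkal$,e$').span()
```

(0, 4)

Because the assertion is zero-width, the text it checks is not consumed and won't appear in the result.
The match spans [0:4] → 'bkal'.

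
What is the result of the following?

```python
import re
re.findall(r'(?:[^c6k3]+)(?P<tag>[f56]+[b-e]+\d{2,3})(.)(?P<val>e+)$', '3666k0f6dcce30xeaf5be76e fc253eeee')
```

Pattern: one or more of any character except [c6k3] (non-capturing group); then one or more of one of [f56], then one or more of a character in [b-e], then 2 to 3 of a digit (captured as 'tag'); then any character (captured); then one or more of a literal 'e' (captured as 'val'); then anchored at the end.
Scanning left to right: at [23:34] match 'e fc253eeee', groups = ('fc253', 'e', 'eee').
3 groups means the one result is a tuple of 3 captured strings — 1 here.

[('fc253', 'e', 'eee')]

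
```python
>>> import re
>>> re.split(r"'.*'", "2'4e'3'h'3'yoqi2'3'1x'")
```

['2', '']

Matches to split on: at [1:22] → "'4e'3'h'3'yoqi2'3'1x'".
Each match becomes a cut point; 2 segments remain.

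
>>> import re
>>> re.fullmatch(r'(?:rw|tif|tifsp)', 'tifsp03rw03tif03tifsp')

None

For `fullmatch`, every character of the input must be accounted for by the pattern.
Here the pattern can't cover the whole string, so the call returns None.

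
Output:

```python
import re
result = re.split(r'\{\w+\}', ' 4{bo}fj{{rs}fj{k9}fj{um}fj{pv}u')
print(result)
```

Matches to split on: at [2:6] → '{bo}'; at [9:13] → '{rs}'; at [15:19] → '{k9}'; at [21:25] → '{um}'; at [27:31] → '{pv}'.
`split` removes every match and returns the 6 fragments in between.

[' 4', 'fj{', 'fj', 'fj', 'fj', 'u']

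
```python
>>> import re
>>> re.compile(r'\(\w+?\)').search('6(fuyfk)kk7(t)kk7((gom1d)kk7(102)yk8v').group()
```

'(fuyfk)'

The match spans [1:8] → '(fuyfk)'.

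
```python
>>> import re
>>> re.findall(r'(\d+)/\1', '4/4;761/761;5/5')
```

The backreference `\1` re-matches whatever the first group consumed, character for character.
Scanning left to right: at [0:3] match '4/4', group 1 = '4'; at [4:11] match '761/761', group 1 = '761'; at [12:15] match '5/5', group 1 = '5'.
Because there's exactly one group, `findall` drops the full match and keeps group 1 from each hit.

['4', '761', '5']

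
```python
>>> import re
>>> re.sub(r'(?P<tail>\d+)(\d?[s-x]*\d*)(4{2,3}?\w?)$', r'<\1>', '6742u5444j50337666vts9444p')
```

The pattern matches one or more of a digit (captured as 'tail'); then optionally a digit, then zero or more of a character in [s-x], then zero or more of a digit (captured); then 2 to 3 of a literal '4' (lazy), then optionally a word character (captured); then anchored at the end.
Matches: at [10:26] → '50337666vts9444p'.
Each match is replaced using the text its own group 1 captured.

'6742u5444j<50337666>'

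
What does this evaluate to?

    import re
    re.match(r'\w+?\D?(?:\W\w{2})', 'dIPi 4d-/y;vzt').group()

'dIPi 4d'

The pattern matches one or more of a word character (lazy), then optionally a non-digit; then a non-word character, then exactly 2 of a word character (non-capturing group).
`match` is anchored at position 0; if the pattern doesn't fit there, it returns None.
The match spans [0:7] → 'dIPi 4d'.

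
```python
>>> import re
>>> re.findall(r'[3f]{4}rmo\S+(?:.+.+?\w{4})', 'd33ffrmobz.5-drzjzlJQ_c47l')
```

['33ffrmobz.5-drzjzlJQ_c47l']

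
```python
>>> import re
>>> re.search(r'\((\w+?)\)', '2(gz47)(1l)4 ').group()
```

'(gz47)'

The match spans [1:7] → '(gz47)'.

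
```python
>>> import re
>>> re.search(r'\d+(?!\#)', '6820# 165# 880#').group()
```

'682'

The negative lookahead/lookbehind blocks any match where the forbidden context is present.
The match spans [0:3] → '682'.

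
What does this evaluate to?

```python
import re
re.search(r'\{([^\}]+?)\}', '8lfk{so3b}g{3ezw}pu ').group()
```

'{so3b}'

`search` walks the string left to right and returns the first match it finds.
The match spans [4:10] → '{so3b}'.
Captured: group 1 = 'so3b'.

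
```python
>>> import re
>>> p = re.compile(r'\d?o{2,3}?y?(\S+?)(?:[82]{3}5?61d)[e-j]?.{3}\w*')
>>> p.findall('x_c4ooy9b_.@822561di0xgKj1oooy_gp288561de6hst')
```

['9b_.@']

This matches optionally a digit, then 2 to 3 of a literal 'o' (lazy); then optionally a literal 'y'; then one or more of a non-whitespace character (lazy) (captured); then exactly 3 of one of [82], then optionally a literal '5', then the literal '61d' (non-capturing group); then optionally a character in [e-j], then exactly 3 of any character, then zero or more of a word character.
Walking the string: at [3:45] match '4ooy9b_.@822561di0xgKj1oooy_gp288561de6hst', group 1 = '9b_.@'.
Because there's exactly one group, `findall` drops the full match and keeps group 1 from the one hit.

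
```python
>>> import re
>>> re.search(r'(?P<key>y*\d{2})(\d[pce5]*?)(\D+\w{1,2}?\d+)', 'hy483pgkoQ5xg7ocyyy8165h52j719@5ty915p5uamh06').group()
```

The match spans [1:11] → 'y483pgkoQ5'.

'y483pgkoQ5'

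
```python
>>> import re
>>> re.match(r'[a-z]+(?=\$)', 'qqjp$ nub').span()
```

(0, 4)

The positive lookaround only admits positions where the adjacent text matches; those characters stay outside the span.
`match` is anchored at position 0; if the pattern doesn't fit there, it returns None.
The match spans [0:4] → 'qqjp'.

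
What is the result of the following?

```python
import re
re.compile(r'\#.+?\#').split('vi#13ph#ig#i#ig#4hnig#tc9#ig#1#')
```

['vi', 'ig', 'ig', 'tc9', '1#']

A `+?`/`*?`/`{m,n}?` starts at its minimum and grows only as far as needed for what follows to match.
`split` removes every match and returns the 5 fragments in between.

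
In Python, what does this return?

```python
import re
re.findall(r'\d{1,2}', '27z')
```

The pattern matches 1 to 2 of a digit.
Walking the string: at [0:2] → '27'.
Since nothing is captured, `findall` lists the 1 matched substring directly.

['27']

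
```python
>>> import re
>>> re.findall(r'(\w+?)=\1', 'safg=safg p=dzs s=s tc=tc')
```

['safg', 's', 'tc']

The backreference `\1` re-matches whatever the first group consumed, character for character.
One capturing group, so `findall` returns just the captured substring from each match — 3 in all.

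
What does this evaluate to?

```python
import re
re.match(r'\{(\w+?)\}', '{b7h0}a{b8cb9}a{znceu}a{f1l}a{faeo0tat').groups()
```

('b7h0',)

The match spans [0:6] → '{b7h0}'.
Captured: group 1 = 'b7h0'.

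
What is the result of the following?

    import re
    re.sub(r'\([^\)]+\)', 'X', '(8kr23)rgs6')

'Xrgs6'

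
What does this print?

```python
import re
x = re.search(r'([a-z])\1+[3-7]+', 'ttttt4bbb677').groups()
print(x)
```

The match spans [0:6] → 'ttttt4'.
Captured: group 1 = 't'.

('t',)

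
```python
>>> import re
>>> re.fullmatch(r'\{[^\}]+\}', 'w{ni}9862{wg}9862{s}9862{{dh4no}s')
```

`fullmatch` succeeds only if the pattern covers the string from start to end.
Here there's no way to consume every character, so the call returns None.

None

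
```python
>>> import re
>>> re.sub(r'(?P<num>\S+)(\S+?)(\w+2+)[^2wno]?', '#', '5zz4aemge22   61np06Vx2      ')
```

Pattern: one or more of a non-whitespace character (captured as 'num'); then one or more of a non-whitespace character (lazy) (captured); then one or more of a word character, then one or more of a literal '2' (captured); then optionally any character except [2wno].
Matches: at [0:12] → '5zz4aemge22 '; at [14:24] → '61np06Vx2 '.
`sub` substitutes '#' at each match site.

'#  #     '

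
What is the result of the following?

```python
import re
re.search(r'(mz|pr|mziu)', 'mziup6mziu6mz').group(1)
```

'mz'

Alternation tries branches left to right and keeps the first one that lets the overall match succeed at that position.
Unlike `match`, `search` isn't anchored — it looks for the pattern anywhere in the string.
The match spans [0:2] → 'mz'.
Captured: group 1 = 'mz'.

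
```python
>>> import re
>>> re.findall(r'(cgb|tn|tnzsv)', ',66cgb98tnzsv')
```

['cgb', 'tn']

`|` is ordered: at each position the engine commits to the first alternative that works.
Scanning left to right: at [3:6] match 'cgb', group 1 = 'cgb'; at [8:10] match 'tn', group 1 = 'tn'.
`findall` collects group 1 from each match (2 total).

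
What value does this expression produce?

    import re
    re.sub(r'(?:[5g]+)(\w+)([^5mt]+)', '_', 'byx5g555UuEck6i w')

'byx_'

Pattern: one or more of one of [5g] (non-capturing group); then one or more of a word character (captured); then one or more of any character except [5mt] (captured).
Each match is replaced by '_'.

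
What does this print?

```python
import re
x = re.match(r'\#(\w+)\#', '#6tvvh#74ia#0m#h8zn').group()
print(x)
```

#6tvvh#

`re.match` won't scan ahead — the pattern has to work from the very first character.
The match spans [0:7] → '#6tvvh#'.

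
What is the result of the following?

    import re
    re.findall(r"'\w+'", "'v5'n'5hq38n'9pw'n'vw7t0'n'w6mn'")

Matches: at [0:4] → "'v5'"; at [5:13] → "'5hq38n'"; at [16:19] → "'n'"; at [24:27] → "'n'".
With no groups in the pattern, `findall` gives back each whole match — 4 here.

["'v5'", "'5hq38n'", "'n'", "'n'"]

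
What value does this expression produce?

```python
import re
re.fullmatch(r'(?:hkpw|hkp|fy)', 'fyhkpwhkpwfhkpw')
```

None

For `fullmatch`, every character of the input must be accounted for by the pattern.
Here the string isn't matched end-to-end, so the call returns None.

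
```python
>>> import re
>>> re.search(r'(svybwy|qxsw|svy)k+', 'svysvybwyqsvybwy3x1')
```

Here no position works, so the call returns None.

None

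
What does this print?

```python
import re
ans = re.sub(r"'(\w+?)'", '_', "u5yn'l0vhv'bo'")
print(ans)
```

Matches: at [4:11] → "'l0vhv'".
Each match is replaced by '_'.

u5yn_bo'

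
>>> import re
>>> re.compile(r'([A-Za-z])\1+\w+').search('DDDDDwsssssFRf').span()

`\1` is not a pattern — it's the concrete string captured by group 1, re-applied verbatim.
`re.search` tries every starting position until one works.
The match spans [0:14] → 'DDDDDwsssssFRf'.
Captured: group 1 = 'D'.

(0, 14)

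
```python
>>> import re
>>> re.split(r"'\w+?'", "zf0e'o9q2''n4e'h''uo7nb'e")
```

The string is cut at each match, leaving 4 pieces.

['zf0e', '', "h'", 'e']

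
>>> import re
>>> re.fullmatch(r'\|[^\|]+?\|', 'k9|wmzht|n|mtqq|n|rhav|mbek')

`re.fullmatch` is like wrapping the pattern in `^…$` (in single-line mode).
Here the string isn't matched end-to-end, so the call returns None.

None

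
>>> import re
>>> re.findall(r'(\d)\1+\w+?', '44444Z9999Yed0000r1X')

['4', '9', '0']

A backreference is literal: `\1` must see the identical characters the first group matched.
`findall` collects group 1 from each match (3 total).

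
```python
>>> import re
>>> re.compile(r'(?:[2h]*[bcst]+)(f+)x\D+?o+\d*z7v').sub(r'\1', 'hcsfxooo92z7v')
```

This matches zero or more of one of [2h], then one or more of one of [bcst] (non-capturing group); then one or more of a literal 'f' (captured); then the literal 'x', then one or more of a non-digit (lazy); then one or more of a literal 'o', then zero or more of a digit, then the literal 'z7v'.
Matches: at [0:13] → 'hcsfxooo92z7v'.
`\1` in the replacement pulls in group 1's text for each match.

'f'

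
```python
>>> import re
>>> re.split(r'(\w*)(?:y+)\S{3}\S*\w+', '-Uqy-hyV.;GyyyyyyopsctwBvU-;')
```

['-', 'Uq', '-;']

Because the pattern has a capturing group, `split` also inserts each captured text between the pieces.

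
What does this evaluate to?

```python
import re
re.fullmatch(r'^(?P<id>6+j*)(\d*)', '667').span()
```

(0, 3)

`re.fullmatch` is like wrapping the pattern in `^…$` (in single-line mode).
The match spans [0:3] → '667'.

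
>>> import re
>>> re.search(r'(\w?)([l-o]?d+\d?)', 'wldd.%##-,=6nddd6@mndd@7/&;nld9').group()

'wldd'

Pattern: optionally a word character (captured); then optionally a character in [l-o], then one or more of the literal 'd', then optionally a digit (captured).
The match spans [0:4] → 'wldd'.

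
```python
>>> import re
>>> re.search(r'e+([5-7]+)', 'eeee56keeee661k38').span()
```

(0, 6)

This matches one or more of a literal 'e'; then one or more of a character in [5-7] (captured).
Unlike `match`, `search` isn't anchored — it looks for the pattern anywhere in the string.
The match spans [0:6] → 'eeee56'.
Captured: group 1 = '56'.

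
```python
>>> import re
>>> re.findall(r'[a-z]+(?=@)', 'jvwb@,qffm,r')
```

The `(?=…)`/`(?<=…)` assertion just peeks at neighbouring text; it doesn't advance the match position.
With no groups in the pattern, `findall` gives back each whole match — 1 here.

['jvwb']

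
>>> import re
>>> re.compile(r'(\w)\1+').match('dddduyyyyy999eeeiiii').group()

'dddd'

With `match`, the pattern is implicitly anchored at the beginning.
The match spans [0:4] → 'dddd'.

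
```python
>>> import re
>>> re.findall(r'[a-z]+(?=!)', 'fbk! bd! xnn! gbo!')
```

['fbk', 'bd', 'xnn', 'gbo']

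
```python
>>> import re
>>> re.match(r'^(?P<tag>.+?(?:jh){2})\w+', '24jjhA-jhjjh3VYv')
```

With `match`, the pattern is implicitly anchored at the beginning.
Here position 0 doesn't satisfy it, so the call returns None.

None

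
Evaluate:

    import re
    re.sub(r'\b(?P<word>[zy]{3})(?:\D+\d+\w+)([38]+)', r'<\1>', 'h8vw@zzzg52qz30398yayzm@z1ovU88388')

'h8vw@<zzz>yayzm@z1ovU88388'

Pattern: a word boundary (`\b`, zero-width); then exactly 3 of one of [zy] (captured as 'word'); then one or more of a non-digit, then one or more of a digit, then one or more of a word character (non-capturing group); then one or more of one of [38] (captured).
Matches: at [5:18] → 'zzzg52qz30398'.
`\1` in the replacement pulls in group 1's text for each match.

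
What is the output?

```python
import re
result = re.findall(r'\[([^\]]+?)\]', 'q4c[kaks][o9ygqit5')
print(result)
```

['kaks']

With a single group, `findall` returns only what that group captured — 1 item.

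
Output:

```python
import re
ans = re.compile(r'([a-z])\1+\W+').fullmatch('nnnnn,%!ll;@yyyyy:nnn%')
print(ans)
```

`re.fullmatch` is like wrapping the pattern in `^…$` (in single-line mode).
Here there's no way to consume every character, so the call returns None.

None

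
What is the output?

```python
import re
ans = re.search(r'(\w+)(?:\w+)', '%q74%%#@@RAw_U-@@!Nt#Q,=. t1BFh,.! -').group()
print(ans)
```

q74

The match spans [1:4] → 'q74'.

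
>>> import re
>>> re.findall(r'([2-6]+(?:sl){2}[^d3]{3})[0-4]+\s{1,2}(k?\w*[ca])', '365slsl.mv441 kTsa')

This matches one or more of a character in [2-6], then the literal 'sl' repeated 2 times, then exactly 3 of any character except [d3] (captured); then one or more of a character in [0-4]; then 1 to 2 of whitespace; then optionally the literal 'k', then zero or more of a word character, then one of [ca] (captured).
Matches: at [0:18] match '365slsl.mv441 kTsa', groups = ('365slsl.mv', 'kTsa').
2 groups means the one result is a tuple of 2 captured strings — 1 here.

[('365slsl.mv', 'kTsa')]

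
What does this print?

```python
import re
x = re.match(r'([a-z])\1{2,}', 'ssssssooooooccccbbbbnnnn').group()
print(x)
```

ssssss

The backreference `\1` re-matches whatever the first group consumed, character for character.
With `match`, the pattern is implicitly anchored at the beginning.
The match spans [0:6] → 'ssssss'.
Captured: group 1 = 's'.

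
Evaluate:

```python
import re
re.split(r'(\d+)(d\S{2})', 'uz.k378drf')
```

['uz.k', '378', 'drf', '']

The group in the pattern means `split` returns the separators' captures alongside the pieces.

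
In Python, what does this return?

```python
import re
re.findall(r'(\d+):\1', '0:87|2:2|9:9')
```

['2', '9']

The backreference `\1` re-matches whatever the first group consumed, character for character.
Because there's exactly one group, `findall` drops the full match and keeps group 1 from each hit.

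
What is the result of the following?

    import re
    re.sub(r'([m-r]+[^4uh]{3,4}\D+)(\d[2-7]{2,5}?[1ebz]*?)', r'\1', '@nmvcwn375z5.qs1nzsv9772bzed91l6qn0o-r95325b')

'@nmvcwnz5.qs1nzsv2bzed91l6qn0o-r25b'

This matches one or more of a character in [m-r], then 3 to 4 of any character except [4uh], then one or more of a non-digit (captured); then a digit, then 2 to 5 of a character in [2-7] (lazy), then zero or more of one of [1ebz] (lazy) (captured).
Matches: at [1:10] → 'nmvcwn375'; at [13:23] → 'qs1nzsv977'; at [32:41] → 'qn0o-r953'.
Each match is replaced using the text its own group 1 captured.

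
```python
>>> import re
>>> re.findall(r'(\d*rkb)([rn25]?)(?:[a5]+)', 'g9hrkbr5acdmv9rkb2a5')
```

[('rkb', 'r'), ('9rkb', '2')]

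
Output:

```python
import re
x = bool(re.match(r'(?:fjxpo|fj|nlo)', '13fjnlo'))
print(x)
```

False

With `match`, the pattern is implicitly anchored at the beginning.
Here the string doesn't start with a match, so the call returns None, and `bool(None)` is False.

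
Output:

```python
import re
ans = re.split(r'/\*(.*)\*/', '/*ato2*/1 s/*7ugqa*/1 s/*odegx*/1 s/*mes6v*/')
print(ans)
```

Matches to split on: at [0:44] → '/*ato2*/1 s/*7ugqa*/1 s/*odegx*/1 s/*mes6v*/'.
`re.split` interleaves the captured-group text with the surrounding fragments.

['', 'ato2*/1 s/*7ugqa*/1 s/*odegx*/1 s/*mes6v', '']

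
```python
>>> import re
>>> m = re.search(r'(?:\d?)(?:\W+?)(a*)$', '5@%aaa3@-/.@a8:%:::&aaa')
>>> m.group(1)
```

'aaa'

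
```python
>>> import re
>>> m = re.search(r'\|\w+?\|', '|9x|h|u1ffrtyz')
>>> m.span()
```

(0, 4)

`search` walks the string left to right and returns the first match it finds.
The match spans [0:4] → '|9x|'.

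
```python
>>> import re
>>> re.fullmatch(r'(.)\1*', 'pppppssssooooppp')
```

None

For `fullmatch`, every character of the input must be accounted for by the pattern.
Here the pattern can't cover the whole string, so the call returns None.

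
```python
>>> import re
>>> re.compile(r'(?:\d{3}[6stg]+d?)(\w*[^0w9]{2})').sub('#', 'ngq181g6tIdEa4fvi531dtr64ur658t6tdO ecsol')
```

'ngq#csol'

The pattern matches exactly 3 of a digit, then one or more of one of [6stg], then optionally the literal 'd' (non-capturing group); then zero or more of a word character, then exactly 2 of any character except [0w9] (captured).
Matches: at [3:37] → '181g6tIdEa4fvi531dtr64ur658t6tdO e'.
Every occurrence is swapped for '#'.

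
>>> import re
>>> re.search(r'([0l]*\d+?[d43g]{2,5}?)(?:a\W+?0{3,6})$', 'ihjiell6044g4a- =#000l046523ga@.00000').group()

This matches zero or more of one of [0l], then one or more of a digit (lazy), then 2 to 5 of one of [d43g] (lazy) (captured); then the literal 'a', then one or more of a non-word character (lazy), then 3 to 6 of the literal '0' (non-capturing group); then anchored at the end.
`search` walks the string left to right and returns the first match it finds.
The match spans [18:37] → '000l046523ga@.00000'.
Captured: group 1 = '000l046523g'.

'000l046523ga@.00000'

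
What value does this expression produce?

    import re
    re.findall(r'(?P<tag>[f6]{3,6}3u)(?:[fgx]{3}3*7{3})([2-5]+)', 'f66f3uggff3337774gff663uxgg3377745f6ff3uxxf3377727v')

`findall` packs the 2 group values into a tuple for every match.

[('ff663u', '45'), ('f6ff3u', '2')]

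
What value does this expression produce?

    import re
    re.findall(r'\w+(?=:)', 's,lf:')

Because the assertion is zero-width, the text it checks is not consumed and won't appear in the result.
No capturing groups, so `findall` returns the 1 full match string.

['lf']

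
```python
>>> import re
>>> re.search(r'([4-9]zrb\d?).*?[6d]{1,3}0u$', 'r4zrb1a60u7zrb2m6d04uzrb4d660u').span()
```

The pattern matches a character in [4-9], then the literal 'zrb', then optionally a digit (captured); then zero or more of any character (lazy), then 1 to 3 of one of [6d], then the literal '0u'; then anchored at the end.
Unlike `match`, `search` isn't anchored — it looks for the pattern anywhere in the string.
The match spans [1:30] → '4zrb1a60u7zrb2m6d04uzrb4d660u'.
Captured: group 1 = '4zrb1'.

(1, 30)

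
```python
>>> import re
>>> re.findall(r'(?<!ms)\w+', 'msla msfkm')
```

['msla', 'msfkm']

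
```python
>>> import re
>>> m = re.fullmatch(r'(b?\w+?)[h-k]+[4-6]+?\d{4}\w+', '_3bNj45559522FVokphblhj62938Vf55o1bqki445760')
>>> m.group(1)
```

'_3bN'

The match spans [0:44] → '_3bNj45559522FVokphblhj62938Vf55o1bqki445760'.
Captured: group 1 = '_3bN'.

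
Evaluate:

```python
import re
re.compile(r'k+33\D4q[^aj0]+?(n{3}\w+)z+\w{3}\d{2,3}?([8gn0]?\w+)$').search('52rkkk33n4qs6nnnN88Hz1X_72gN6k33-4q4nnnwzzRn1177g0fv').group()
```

The pattern matches one or more of the literal 'k', then the literal '33', then a non-digit; then the literal '4q', then one or more of any character except [aj0] (lazy); then exactly 3 of the literal 'n', then one or more of a word character (captured); then one or more of a literal 'z', then exactly 3 of a word character, then 2 to 3 of a digit (lazy); then optionally one of [8gn0], then one or more of a word character (captured); then anchored at the end.
The match spans [3:52] → 'kkk33n4qs6nnnN88Hz1X_72gN6k33-4q4nnnwzzRn1177g0fv'.

'kkk33n4qs6nnnN88Hz1X_72gN6k33-4q4nnnwzzRn1177g0fv'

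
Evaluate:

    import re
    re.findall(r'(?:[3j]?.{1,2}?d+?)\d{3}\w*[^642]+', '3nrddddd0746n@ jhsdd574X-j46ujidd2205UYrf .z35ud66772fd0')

`findall` yields the raw match text (2 of them) because the pattern has no groups.

['3nrddddd0746n@ jhsdd57', 'jidd2205UYrf .z35ud']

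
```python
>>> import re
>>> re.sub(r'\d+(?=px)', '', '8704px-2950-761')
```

'px-2950-761'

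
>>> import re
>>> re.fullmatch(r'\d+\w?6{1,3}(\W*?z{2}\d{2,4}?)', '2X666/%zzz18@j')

`re.fullmatch` requires the pattern to consume the entire string.
Here the pattern can't cover the whole string, so the call returns None.

None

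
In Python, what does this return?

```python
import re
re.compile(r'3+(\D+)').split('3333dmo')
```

['', 'dmo', '']

This matches one or more of a literal '3'; then one or more of a non-digit (captured).
Matches to split on: at [0:7] → '3333dmo'.
With a capturing group present, the delimiter's captured portion is kept in the result list.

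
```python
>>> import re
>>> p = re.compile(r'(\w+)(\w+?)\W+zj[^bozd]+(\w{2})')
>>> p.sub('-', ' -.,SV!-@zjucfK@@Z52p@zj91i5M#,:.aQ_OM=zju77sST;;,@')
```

' -.,-91i5M#,:.-;;,@'

This matches one or more of a word character (captured); then one or more of a word character (lazy) (captured); then one or more of a non-word character, then the literal 'zj', then one or more of any character except [bozd]; then exactly 2 of a word character (captured).
Matches: at [4:24] → 'SV!-@zjucfK@@Z52p@zj'; at [33:47] → 'aQ_OM=zju77sST'.
Each match is replaced by '-'.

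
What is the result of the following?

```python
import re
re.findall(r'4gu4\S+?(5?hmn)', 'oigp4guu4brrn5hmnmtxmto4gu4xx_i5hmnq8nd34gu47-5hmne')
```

['5hmn', '5hmn']

This matches the literal '4g', then the literal 'u4', then one or more of a non-whitespace character (lazy); then optionally the literal '5', then the literal 'hm', then the literal 'n' (captured).
A non-greedy quantifier consumes as few characters as it can — just enough that the remainder of the pattern still matches from where it stops; whatever follows it matches normally.
Walking the string: at [23:35] match '4gu4xx_i5hmn', group 1 = '5hmn'; at [40:50] match '4gu47-5hmn', group 1 = '5hmn'.
`findall` collects group 1 from each match (2 total).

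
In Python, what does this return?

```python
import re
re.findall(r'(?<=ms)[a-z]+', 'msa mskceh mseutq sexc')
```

Because the assertion is zero-width, the text it checks is not consumed and won't appear in the result.
With no groups in the pattern, `findall` gives back each whole match — 3 here.

['a', 'kceh', 'eutq']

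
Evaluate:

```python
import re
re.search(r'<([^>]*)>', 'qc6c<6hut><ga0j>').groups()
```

The match spans [4:10] → '<6hut>'.
Captured: group 1 = '6hut'.

('6hut',)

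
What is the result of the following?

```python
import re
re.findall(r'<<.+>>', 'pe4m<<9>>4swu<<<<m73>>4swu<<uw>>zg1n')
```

['<<9>>4swu<<<<m73>>4swu<<uw>>']

Walking the string: at [4:32] → '<<9>>4swu<<<<m73>>4swu<<uw>>'.
No capturing groups, so `findall` returns the 1 full match string.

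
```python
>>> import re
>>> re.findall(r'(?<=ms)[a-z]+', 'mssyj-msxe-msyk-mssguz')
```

['syj', 'xe', 'yk', 'sguz']

Lookahead/lookbehind check context without consuming it, so the matched span excludes the asserted characters.
Matches: at [2:5] → 'syj'; at [8:10] → 'xe'; at [13:15] → 'yk'; at [18:22] → 'sguz'.
`findall` yields the raw match text (4 of them) because the pattern has no groups.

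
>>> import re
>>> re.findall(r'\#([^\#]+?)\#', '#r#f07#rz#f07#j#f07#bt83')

One capturing group, so `findall` returns just the captured substring from each match — 3 in all.

['r', 'rz', 'j']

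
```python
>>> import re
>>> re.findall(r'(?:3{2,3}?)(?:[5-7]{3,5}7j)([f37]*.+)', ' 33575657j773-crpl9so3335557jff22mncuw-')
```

The pattern matches 2 to 3 of a literal '3' (lazy) (non-capturing group); then 3 to 5 of a character in [5-7], then the literal '7j' (non-capturing group); then zero or more of one of [f37], then one or more of any character (captured).
Walking the string: at [1:39] match '33575657j773-crpl9so3335557jff22mncuw-', group 1 = '773-crpl9so3335557jff22mncuw-'.
Because there's exactly one group, `findall` drops the full match and keeps group 1 from the one hit.

['773-crpl9so3335557jff22mncuw-']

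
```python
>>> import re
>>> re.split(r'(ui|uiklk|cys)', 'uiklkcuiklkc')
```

Alternation isn't longest-match — the leftmost alternative that fits at this position is chosen.
With a capturing group present, the delimiter's captured portion is kept in the result list.

['', 'ui', 'klkc', 'ui', 'klkc']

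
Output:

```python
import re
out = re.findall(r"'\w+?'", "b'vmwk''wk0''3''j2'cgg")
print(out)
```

Since nothing is captured, `findall` lists the 4 matched substrings directly.

["'vmwk'", "'wk0'", "'3'", "'j2'"]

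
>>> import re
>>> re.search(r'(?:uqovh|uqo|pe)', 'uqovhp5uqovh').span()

Branches in `(...|...)` are attempted left-to-right; the first branch that allows the whole pattern to succeed is taken.
The match spans [0:5] → 'uqovh'.

(0, 5)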